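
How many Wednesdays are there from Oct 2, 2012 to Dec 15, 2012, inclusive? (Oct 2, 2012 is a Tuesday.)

Oct 2, 2012 is a Tuesday; the first Wednesday on or after it is Oct 3, 2012 (1 day later).
From Oct 3, 2012 to Dec 15, 2012: 28 + 30 + 15 = 73 days (rest of Oct, Nov, Dec).
73 ÷ 7 = 10 full weeks with remainder 3, so 10 more Wednesdays after the first → 11.

11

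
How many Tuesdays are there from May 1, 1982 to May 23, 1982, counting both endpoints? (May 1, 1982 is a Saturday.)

3

May 1, 1982 is a Saturday; the first Tuesday on or after it is May 4, 1982 (3 days later).
From May 4, 1982 to May 23, 1982 is 23 − 4 = 19 days.
19 ÷ 7 = 2 full weeks with remainder 5, so 2 more Tuesdays after the first → 3.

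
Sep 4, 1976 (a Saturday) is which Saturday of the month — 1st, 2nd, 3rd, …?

1st

Day 4 falls in week ⌈4/7⌉ of the month.
Days 1–7 hold the 1st Saturday, 8–14 the 2nd, 15–21 the 3rd, 22–28 the 4th, 29–31 the 5th.
4 is in the range for the 1st.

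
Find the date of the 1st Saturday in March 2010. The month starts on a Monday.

March 2010 begins on a Monday, so the first Saturday is March 6 (5 days later).

6 March 2010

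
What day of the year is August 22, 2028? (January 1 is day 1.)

Days in months before August: 31 + 29 + 31 + 30 + 31 + 30 + 31 = 213.
Plus 22 days into August → day 235.

235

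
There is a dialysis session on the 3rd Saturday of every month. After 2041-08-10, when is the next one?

August 2041 starts on a Thursday; its first Saturday is the 3rd, so the 3rd Saturday is the 17th — 2041-08-17.
2041-08-17 is after 2041-08-10, so that is the next one.

2041-08-17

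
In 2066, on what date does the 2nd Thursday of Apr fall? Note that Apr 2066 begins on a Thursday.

Apr 2066 begins on a Thursday, so the first Thursday is Apr 1.
The 2nd Thursday is 1 weeks later: 1 + 7 = 8.

Apr 8, 2066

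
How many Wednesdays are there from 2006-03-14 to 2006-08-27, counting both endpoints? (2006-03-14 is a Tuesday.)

2006-03-14 is a Tuesday; the first Wednesday on or after it is 2006-03-15 (1 day later).
From 2006-03-15 to 2006-08-27: 16 + 30 + 31 + 30 + 31 + 27 = 165 days (rest of March, April, May, June, July, August).
165 ÷ 7 = 23 full weeks with remainder 4, so 23 more Wednesdays after the first → 24.

24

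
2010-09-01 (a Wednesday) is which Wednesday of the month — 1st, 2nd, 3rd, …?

1st

Day 1 falls in week ⌈1/7⌉ of the month.
Days 1–7 hold the 1st Wednesday, 8–14 the 2nd, 15–21 the 3rd, 22–28 the 4th, 29–31 the 5th.
1 is in the range for the 1st.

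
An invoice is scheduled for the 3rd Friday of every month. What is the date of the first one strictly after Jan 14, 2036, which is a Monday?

Jan 2036 starts on a Tuesday; its first Friday is the 4th, so the 3rd Friday is the 18th — Jan 18, 2036.
Jan 18, 2036 is after Jan 14, 2036, so that is the next one.

Jan 18, 2036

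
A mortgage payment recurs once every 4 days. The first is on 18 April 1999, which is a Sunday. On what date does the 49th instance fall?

27 October 1999

The 49th occurrence is 48 intervals after the first: 48 × 4 = 192 days after 18 April 1999.
April has 30 days — 12 days to the end of April leaves 180.
May has 31 days (149 left).
June has 30 days (119 left).
July has 31 days (88 left).
August has 31 days (57 left).
September has 30 days (27 left).
27 days into October → 27 October 1999.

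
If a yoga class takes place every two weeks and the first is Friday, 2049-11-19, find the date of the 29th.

The 29th occurrence is 28 intervals after the first: 28 × 14 = 392 days after 2049-11-19.
November has 30 days — 11 days to the end of November leaves 381.
December has 31 days (350 left).
January has 31 days (319 left).
February has 28 days (291 left).
March has 31 days (260 left).
April has 30 days (230 left).
May has 31 days (199 left).
June has 30 days (169 left).
July has 31 days (138 left).
August has 31 days (107 left).
September has 30 days (77 left).
October has 31 days (46 left).
November has 30 days (16 left).
16 days into December → 2050-12-16.

2050-12-16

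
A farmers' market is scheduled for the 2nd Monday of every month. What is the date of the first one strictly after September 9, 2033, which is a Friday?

September 12, 2033

September 2033 starts on a Thursday; its first Monday is the 5th, so the 2nd Monday is the 12th — September 12, 2033.
September 12, 2033 is after September 9, 2033, so that is the next one.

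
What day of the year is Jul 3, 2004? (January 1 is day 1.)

Days in months before Jul: 31 + 29 + 31 + 30 + 31 + 30 = 182.
Plus 3 days into Jul → day 185.

185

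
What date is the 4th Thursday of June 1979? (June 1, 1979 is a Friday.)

June 28, 1979

June 1979 begins on a Friday, so the first Thursday is June 7 (6 days later).
The 4th Thursday is 3 weeks later: 7 + 21 = 28.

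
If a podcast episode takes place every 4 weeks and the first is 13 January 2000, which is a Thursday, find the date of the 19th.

The 19th occurrence is 18 intervals after the first: 18 × 28 = 504 days after 13 January 2000.
January has 31 days — 18 days to the end of January leaves 486.
From end of January to end of 2000 is 335 days (151 left).
January has 31 days (120 left).
February has 28 days (92 left).
March has 31 days (61 left).
April has 30 days (31 left).
31 days into May → 31 May 2001.

31 May 2001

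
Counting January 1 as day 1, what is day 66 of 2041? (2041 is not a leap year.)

Jan has 31 days (66 − 31 = 35 remain).
Feb has 28 days (35 − 28 = 7 remain).
7 into Mar → Mar 7.

Mar 7, 2041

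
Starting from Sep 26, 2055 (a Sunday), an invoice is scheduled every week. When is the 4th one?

Oct 17, 2055

The 4th occurrence is 3 intervals after the first: 3 × 7 = 21 days after Sep 26, 2055.
Sep has 30 days — 4 days to the end of Sep leaves 17.
17 days into Oct → Oct 17, 2055.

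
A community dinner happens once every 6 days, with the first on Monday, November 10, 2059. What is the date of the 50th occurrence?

August 30, 2060

The 50th occurrence is 49 intervals after the first: 49 × 6 = 294 days after November 10, 2059.
November has 30 days — 20 days to the end of November leaves 274.
December has 31 days (243 left).
January has 31 days (212 left).
February has 29 days (183 left).
March has 31 days (152 left).
April has 30 days (122 left).
May has 31 days (91 left).
June has 30 days (61 left).
July has 31 days (30 left).
30 days into August → August 30, 2060.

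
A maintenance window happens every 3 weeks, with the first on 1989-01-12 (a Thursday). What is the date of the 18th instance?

The 18th occurrence is 17 intervals after the first: 17 × 21 = 357 days after 1989-01-12.
January has 31 days — 19 days to the end of January leaves 338.
February has 28 days (310 left).
March has 31 days (279 left).
April has 30 days (249 left).
May has 31 days (218 left).
June has 30 days (188 left).
July has 31 days (157 left).
August has 31 days (126 left).
September has 30 days (96 left).
October has 31 days (65 left).
November has 30 days (35 left).
December has 31 days (4 left).
4 days into January → 1990-01-04.

1990-01-04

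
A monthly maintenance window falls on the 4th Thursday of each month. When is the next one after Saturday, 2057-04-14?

April 2057 starts on a Sunday; its first Thursday is the 5th, so the 4th Thursday is the 26th — 2057-04-26.
2057-04-26 is after 2057-04-14, so that is the next one.

2057-04-26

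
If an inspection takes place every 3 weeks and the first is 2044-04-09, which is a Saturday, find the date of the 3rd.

The 3rd occurrence is 2 intervals after the first: 2 × 21 = 42 days after 2044-04-09.
April has 30 days — 21 days to the end of April leaves 21.
21 days into May → 2044-05-21.

2044-05-21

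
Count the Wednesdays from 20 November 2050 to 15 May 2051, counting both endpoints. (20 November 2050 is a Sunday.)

25

20 November 2050 is a Sunday; the first Wednesday on or after it is 23 November 2050 (3 days later).
From 23 November 2050 to 15 May 2051: 7 + 31 + 31 + 28 + 31 + 30 + 15 = 173 days (rest of November, December, January, February, March, April, May).
173 ÷ 7 = 24 full weeks with remainder 5, so 24 more Wednesdays after the first → 25.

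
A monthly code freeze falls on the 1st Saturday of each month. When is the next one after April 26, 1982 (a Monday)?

May 1, 1982

April 1982 starts on a Thursday, so its 1st Saturday is April 3, 1982 (2 days in).
That is not after April 26, 1982, so look at May 1982.
May 1982 starts on a Saturday, so its 1st Saturday is May 1, 1982.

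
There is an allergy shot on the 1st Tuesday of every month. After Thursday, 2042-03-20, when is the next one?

March 2042 starts on a Saturday, so its 1st Tuesday is 2042-03-04 (3 days in).
That is not after 2042-03-20, so look at April 2042.
April 2042 starts on a Tuesday, so its 1st Tuesday is 2042-04-01.

2042-04-01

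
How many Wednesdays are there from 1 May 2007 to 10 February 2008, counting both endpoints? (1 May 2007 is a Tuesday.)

41

1 May 2007 is a Tuesday; the first Wednesday on or after it is 2 May 2007 (1 day later).
From 2 May 2007 to 10 February 2008: 29 + 30 + 31 + 31 + 30 + 31 + 30 + 31 + 31 + 10 = 284 days (rest of May, June, July, August, September, October, November, December, January, February).
284 ÷ 7 = 40 full weeks with remainder 4, so 40 more Wednesdays after the first → 41.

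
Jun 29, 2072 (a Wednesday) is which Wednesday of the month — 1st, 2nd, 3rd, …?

Day 29 falls in week ⌈29/7⌉ of the month.
Days 1–7 hold the 1st Wednesday, 8–14 the 2nd, 15–21 the 3rd, 22–28 the 4th, 29–31 the 5th.
29 is in the range for the 5th.

5th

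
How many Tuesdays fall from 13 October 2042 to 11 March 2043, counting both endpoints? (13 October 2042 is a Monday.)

13 October 2042 is a Monday; the first Tuesday on or after it is 14 October 2042 (1 day later).
From 14 October 2042 to 11 March 2043: 17 + 30 + 31 + 31 + 28 + 11 = 148 days (rest of October, November, December, January, February, March).
148 ÷ 7 = 21 full weeks with remainder 1, so 21 more Tuesdays after the first → 22.

22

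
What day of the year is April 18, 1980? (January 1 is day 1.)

109

Days in months before April: 31 + 29 + 31 = 91.
Plus 18 days into April → day 109.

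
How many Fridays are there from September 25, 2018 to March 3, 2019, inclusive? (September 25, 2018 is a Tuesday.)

September 25, 2018 is a Tuesday; the first Friday on or after it is September 28, 2018 (3 days later).
From September 28, 2018 to March 3, 2019: 2 + 31 + 30 + 31 + 31 + 28 + 3 = 156 days (rest of September, October, November, December, January, February, March).
156 ÷ 7 = 22 full weeks with remainder 2, so 22 more Fridays after the first → 23.

23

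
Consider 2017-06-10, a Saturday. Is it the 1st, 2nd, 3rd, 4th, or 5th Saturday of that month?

Day 10 falls in week ⌈10/7⌉ of the month.
Days 1–7 hold the 1st Saturday, 8–14 the 2nd, 15–21 the 3rd, 22–28 the 4th, 29–31 the 5th.
10 is in the range for the 2nd.

2nd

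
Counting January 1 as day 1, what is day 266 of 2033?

Jan has 31 days (266 − 31 = 235 remain).
Feb has 28 days (235 − 28 = 207 remain).
Mar has 31 days (207 − 31 = 176 remain).
Apr has 30 days (176 − 30 = 146 remain).
May has 31 days (146 − 31 = 115 remain).
Jun has 30 days (115 − 30 = 85 remain).
Jul has 31 days (85 − 31 = 54 remain).
Aug has 31 days (54 − 31 = 23 remain).
23 into Sep → Sep 23.

Sep 23, 2033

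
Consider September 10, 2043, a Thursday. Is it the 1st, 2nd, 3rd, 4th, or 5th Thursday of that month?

Day 10 falls in week ⌈10/7⌉ of the month.
Days 1–7 hold the 1st Thursday, 8–14 the 2nd, 15–21 the 3rd, 22–28 the 4th, 29–31 the 5th.
10 is in the range for the 2nd.

2nd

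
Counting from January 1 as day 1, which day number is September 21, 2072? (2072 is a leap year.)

Days in months before September: 31 + 29 + 31 + 30 + 31 + 30 + 31 + 31 = 244.
Plus 21 days into September → day 265.

265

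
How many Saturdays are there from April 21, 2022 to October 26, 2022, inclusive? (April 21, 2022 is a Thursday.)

27

April 21, 2022 is a Thursday; the first Saturday on or after it is April 23, 2022 (2 days later).
From April 23, 2022 to October 26, 2022: 7 + 31 + 30 + 31 + 31 + 30 + 26 = 186 days (rest of April, May, June, July, August, September, October).
186 ÷ 7 = 26 full weeks with remainder 4, so 26 more Saturdays after the first → 27.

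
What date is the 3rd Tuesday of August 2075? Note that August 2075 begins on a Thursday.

August 2075 begins on a Thursday, so the first Tuesday is August 6 (5 days later).
The 3rd Tuesday is 2 weeks later: 6 + 14 = 20.

August 20, 2075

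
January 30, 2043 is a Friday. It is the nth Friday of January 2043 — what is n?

5th

Day 30 falls in week ⌈30/7⌉ of the month.
Days 1–7 hold the 1st Friday, 8–14 the 2nd, 15–21 the 3rd, 22–28 the 4th, 29–31 the 5th.
30 is in the range for the 5th.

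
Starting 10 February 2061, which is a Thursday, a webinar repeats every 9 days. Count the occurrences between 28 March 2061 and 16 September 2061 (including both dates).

Occurrences land 9·i days after 10 February 2061 for i = 0, 1, 2, …
28 March 2061 is 46 days after the start; 46 ÷ 9 = 5 remainder 1; since the remainder is 1, round up to i = 6. First occurrence in the window: #7 on 5 April 2061 (6×9 = 54 days in).
16 September 2061 is 218 days after the start; 218 ÷ 9 = 24 remainder 2. Last occurrence in the window: #25 on 14 September 2061.
Occurrences #7 through #25: 19 in total.

19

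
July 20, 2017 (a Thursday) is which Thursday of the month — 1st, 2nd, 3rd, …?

Day 20 falls in week ⌈20/7⌉ of the month.
Days 1–7 hold the 1st Thursday, 8–14 the 2nd, 15–21 the 3rd, 22–28 the 4th, 29–31 the 5th.
20 is in the range for the 3rd.

3rd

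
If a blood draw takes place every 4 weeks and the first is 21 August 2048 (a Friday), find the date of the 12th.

The 12th occurrence is 11 intervals after the first: 11 × 28 = 308 days after 21 August 2048.
August has 31 days — 10 days to the end of August leaves 298.
September has 30 days (268 left).
October has 31 days (237 left).
November has 30 days (207 left).
December has 31 days (176 left).
January has 31 days (145 left).
February has 28 days (117 left).
March has 31 days (86 left).
April has 30 days (56 left).
May has 31 days (25 left).
25 days into June → 25 June 2049.

25 June 2049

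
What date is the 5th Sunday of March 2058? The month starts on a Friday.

March 2058 begins on a Friday, so the first Sunday is March 3 (2 days later).
The 5th Sunday is 4 weeks later: 3 + 28 = 31.

March 31, 2058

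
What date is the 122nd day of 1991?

2 May 1991

January has 31 days (122 − 31 = 91 remain).
February has 28 days (91 − 28 = 63 remain).
March has 31 days (63 − 31 = 32 remain).
April has 30 days (32 − 30 = 2 remain).
2 into May → May 2.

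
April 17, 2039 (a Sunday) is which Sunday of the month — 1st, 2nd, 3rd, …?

3rd

Day 17 falls in week ⌈17/7⌉ of the month.
Days 1–7 hold the 1st Sunday, 8–14 the 2nd, 15–21 the 3rd, 22–28 the 4th, 29–31 the 5th.
17 is in the range for the 3rd.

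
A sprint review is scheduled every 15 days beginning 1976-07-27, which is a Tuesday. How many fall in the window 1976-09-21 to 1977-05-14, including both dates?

Occurrences land 15·i days after 1976-07-27 for i = 0, 1, 2, …
1976-09-21 is 56 days after the start; 56 ÷ 15 = 3 remainder 11; since the remainder is 11, round up to i = 4. First occurrence in the window: #5 on 1976-09-25 (4×15 = 60 days in).
1977-05-14 is 291 days after the start; 291 ÷ 15 = 19 remainder 6. Last occurrence in the window: #20 on 1977-05-08.
Occurrences #5 through #20: 16 in total.

16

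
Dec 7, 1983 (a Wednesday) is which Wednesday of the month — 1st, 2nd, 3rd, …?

1st

Day 7 falls in week ⌈7/7⌉ of the month.
Days 1–7 hold the 1st Wednesday, 8–14 the 2nd, 15–21 the 3rd, 22–28 the 4th, 29–31 the 5th.
7 is in the range for the 1st.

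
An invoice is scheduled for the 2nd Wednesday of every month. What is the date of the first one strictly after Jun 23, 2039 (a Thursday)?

Jun 2039 starts on a Wednesday; its first Wednesday is the 1st, so the 2nd Wednesday is the 8th — Jun 8, 2039.
That is not after Jun 23, 2039, so look at Jul 2039.
Jul 2039 starts on a Friday; its first Wednesday is the 6th, so the 2nd Wednesday is the 13th — Jul 13, 2039.

Jul 13, 2039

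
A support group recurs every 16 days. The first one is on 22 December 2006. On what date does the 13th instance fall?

2 July 2007

The 13th occurrence is 12 intervals after the first: 12 × 16 = 192 days after 22 December 2006.
December has 31 days — 9 days to the end of December leaves 183.
January has 31 days (152 left).
February has 28 days (124 left).
March has 31 days (93 left).
April has 30 days (63 left).
May has 31 days (32 left).
June has 30 days (2 left).
2 days into July → 2 July 2007.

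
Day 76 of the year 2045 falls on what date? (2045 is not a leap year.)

January has 31 days (76 − 31 = 45 remain).
February has 28 days (45 − 28 = 17 remain).
17 into March → March 17.

2045-03-17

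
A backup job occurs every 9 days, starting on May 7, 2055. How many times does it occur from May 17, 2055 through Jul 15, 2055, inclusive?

Occurrences land 9·i days after May 7, 2055 for i = 0, 1, 2, …
May 17, 2055 is 10 days after the start; 10 ÷ 9 = 1 remainder 1; since the remainder is 1, round up to i = 2. First occurrence in the window: #3 on May 25, 2055 (2×9 = 18 days in).
Jul 15, 2055 is 69 days after the start; 69 ÷ 9 = 7 remainder 6. Last occurrence in the window: #8 on Jul 9, 2055.
Occurrences #3 through #8: 6 in total.

6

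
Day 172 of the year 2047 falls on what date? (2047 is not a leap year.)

Jan has 31 days (172 − 31 = 141 remain).
Feb has 28 days (141 − 28 = 113 remain).
Mar has 31 days (113 − 31 = 82 remain).
Apr has 30 days (82 − 30 = 52 remain).
May has 31 days (52 − 31 = 21 remain).
21 into Jun → Jun 21.

Jun 21, 2047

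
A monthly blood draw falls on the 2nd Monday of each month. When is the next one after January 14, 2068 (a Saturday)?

February 13, 2068

January 2068 starts on a Sunday; its first Monday is the 2nd, so the 2nd Monday is the 9th — January 9, 2068.
That is not after January 14, 2068, so look at February 2068.
February 2068 starts on a Wednesday; its first Monday is the 6th, so the 2nd Monday is the 13th — February 13, 2068.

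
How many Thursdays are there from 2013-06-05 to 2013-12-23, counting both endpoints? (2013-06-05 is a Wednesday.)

29

2013-06-05 is a Wednesday; the first Thursday on or after it is 2013-06-06 (1 day later).
From 2013-06-06 to 2013-12-23: 24 + 31 + 31 + 30 + 31 + 30 + 23 = 200 days (rest of June, July, August, September, October, November, December).
200 ÷ 7 = 28 full weeks with remainder 4, so 28 more Thursdays after the first → 29.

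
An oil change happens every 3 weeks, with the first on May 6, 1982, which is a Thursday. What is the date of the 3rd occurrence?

The 3rd occurrence is 2 intervals after the first: 2 × 21 = 42 days after May 6, 1982.
May has 31 days — 25 days to the end of May leaves 17.
17 days into Jun → Jun 17, 1982.

Jun 17, 1982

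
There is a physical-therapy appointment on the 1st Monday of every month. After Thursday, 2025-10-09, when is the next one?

2025-11-03

October 2025 starts on a Wednesday, so its 1st Monday is 2025-10-06 (5 days in).
That is not after 2025-10-09, so look at November 2025.
November 2025 starts on a Saturday, so its 1st Monday is 2025-11-03 (2 days in).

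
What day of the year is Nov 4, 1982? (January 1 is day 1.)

308

Days in months before Nov: 31 + 28 + 31 + 30 + 31 + 30 + 31 + 31 + 30 + 31 = 304.
Plus 4 days into Nov → day 308.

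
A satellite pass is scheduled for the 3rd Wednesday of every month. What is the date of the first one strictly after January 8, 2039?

January 2039 starts on a Saturday; its first Wednesday is the 5th, so the 3rd Wednesday is the 19th — January 19, 2039.
January 19, 2039 is after January 8, 2039, so that is the next one.

January 19, 2039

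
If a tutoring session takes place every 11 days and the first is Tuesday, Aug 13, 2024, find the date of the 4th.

The 4th occurrence is 3 intervals after the first: 3 × 11 = 33 days after Aug 13, 2024.
Aug has 31 days — 18 days to the end of Aug leaves 15.
15 days into Sep → Sep 15, 2024.

Sep 15, 2024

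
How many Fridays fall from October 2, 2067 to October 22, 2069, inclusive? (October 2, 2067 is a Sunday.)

107

October 2, 2067 is a Sunday; the first Friday on or after it is October 7, 2067 (5 days later).
From October 7, 2067 to October 22, 2069: 85 + 366 + 295 = 746 days (rest of 2067, 2068, to October 22, 2069 in 2069).
746 ÷ 7 = 106 full weeks with remainder 4, so 106 more Fridays after the first → 107.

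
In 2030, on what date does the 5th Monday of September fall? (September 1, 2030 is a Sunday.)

September 2030 begins on a Sunday, so the first Monday is September 2 (1 day later).
The 5th Monday is 4 weeks later: 2 + 28 = 30.

September 30, 2030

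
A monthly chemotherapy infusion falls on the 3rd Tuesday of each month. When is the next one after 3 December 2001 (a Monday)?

18 December 2001

December 2001 starts on a Saturday; its first Tuesday is the 4th, so the 3rd Tuesday is the 18th — 18 December 2001.
18 December 2001 is after 3 December 2001, so that is the next one.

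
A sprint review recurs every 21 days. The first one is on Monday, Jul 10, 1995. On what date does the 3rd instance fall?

The 3rd occurrence is 2 intervals after the first: 2 × 21 = 42 days after Jul 10, 1995.
Jul has 31 days — 21 days to the end of Jul leaves 21.
21 days into Aug → Aug 21, 1995.

Aug 21, 1995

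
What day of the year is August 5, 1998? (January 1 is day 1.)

217

Days in months before August: 31 + 28 + 31 + 30 + 31 + 30 + 31 = 212.
Plus 5 days into August → day 217.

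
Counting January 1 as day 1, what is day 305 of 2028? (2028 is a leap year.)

January has 31 days (305 − 31 = 274 remain).
February has 29 days (274 − 29 = 245 remain).
March has 31 days (245 − 31 = 214 remain).
April has 30 days (214 − 30 = 184 remain).
May has 31 days (184 − 31 = 153 remain).
June has 30 days (153 − 30 = 123 remain).
July has 31 days (123 − 31 = 92 remain).
August has 31 days (92 − 31 = 61 remain).
September has 30 days (61 − 30 = 31 remain).
31 into October → October 31.

31 October 2028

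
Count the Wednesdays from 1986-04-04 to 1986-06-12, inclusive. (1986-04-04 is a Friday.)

1986-04-04 is a Friday; the first Wednesday on or after it is 1986-04-09 (5 days later).
From 1986-04-09 to 1986-06-12: 21 + 31 + 12 = 64 days (rest of April, May, June).
64 ÷ 7 = 9 full weeks with remainder 1, so 9 more Wednesdays after the first → 10.

10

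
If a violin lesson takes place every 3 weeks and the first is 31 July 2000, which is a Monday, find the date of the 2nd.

The 2nd occurrence is 1 interval after the first: 1 × 21 = 21 days after 31 July 2000.
July has 31 days — 0 days to the end of July leaves 21.
21 days into August → 21 August 2000.

21 August 2000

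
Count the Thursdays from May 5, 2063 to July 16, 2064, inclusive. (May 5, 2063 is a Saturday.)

62

May 5, 2063 is a Saturday; the first Thursday on or after it is May 10, 2063 (5 days later).
From May 10, 2063 to July 16, 2064: 235 + 198 = 433 days (rest of 2063, to July 16, 2064 in 2064).
433 ÷ 7 = 61 full weeks with remainder 6, so 61 more Thursdays after the first → 62.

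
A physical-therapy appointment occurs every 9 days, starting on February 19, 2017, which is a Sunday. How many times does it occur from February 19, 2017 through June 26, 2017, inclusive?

Occurrences land 9·i days after February 19, 2017 for i = 0, 1, 2, …
The window opens on the start date, so the first occurrence inside is #1 on February 19, 2017.
June 26, 2017 is 127 days after the start; 127 ÷ 9 = 14 remainder 1. Last occurrence in the window: #15 on June 25, 2017.
Occurrences #1 through #15: 15 in total.

15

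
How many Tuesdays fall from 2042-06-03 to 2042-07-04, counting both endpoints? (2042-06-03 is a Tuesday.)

2042-06-03 is a Tuesday; the first Tuesday on or after it is 2042-06-03.
From 2042-06-03 to 2042-07-04: 27 + 4 = 31 days (rest of June, July).
31 ÷ 7 = 4 full weeks with remainder 3, so 4 more Tuesdays after the first → 5.

5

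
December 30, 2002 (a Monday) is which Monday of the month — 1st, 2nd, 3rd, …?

5th

Day 30 falls in week ⌈30/7⌉ of the month.
Days 1–7 hold the 1st Monday, 8–14 the 2nd, 15–21 the 3rd, 22–28 the 4th, 29–31 the 5th.
30 is in the range for the 5th.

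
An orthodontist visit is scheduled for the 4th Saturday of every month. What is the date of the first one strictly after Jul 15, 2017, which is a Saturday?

Jul 2017 starts on a Saturday; its first Saturday is the 1st, so the 4th Saturday is the 22nd — Jul 22, 2017.
Jul 22, 2017 is after Jul 15, 2017, so that is the next one.

Jul 22, 2017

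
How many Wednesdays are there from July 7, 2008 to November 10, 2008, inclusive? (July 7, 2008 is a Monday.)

July 7, 2008 is a Monday; the first Wednesday on or after it is July 9, 2008 (2 days later).
From July 9, 2008 to November 10, 2008: 22 + 31 + 30 + 31 + 10 = 124 days (rest of July, August, September, October, November).
124 ÷ 7 = 17 full weeks with remainder 5, so 17 more Wednesdays after the first → 18.

18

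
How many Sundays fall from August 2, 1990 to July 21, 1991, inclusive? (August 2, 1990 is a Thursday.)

August 2, 1990 is a Thursday; the first Sunday on or after it is August 5, 1990 (3 days later).
From August 5, 1990 to July 21, 1991: 148 + 202 = 350 days (rest of 1990, to July 21, 1991 in 1991).
350 ÷ 7 = 50 full weeks with remainder 0, so 50 more Sundays after the first → 51.

51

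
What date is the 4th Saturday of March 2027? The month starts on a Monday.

March 2027 begins on a Monday, so the first Saturday is March 6 (5 days later).
The 4th Saturday is 3 weeks later: 6 + 21 = 27.

March 27, 2027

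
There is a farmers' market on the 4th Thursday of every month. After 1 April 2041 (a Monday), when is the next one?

25 April 2041

April 2041 starts on a Monday; its first Thursday is the 4th, so the 4th Thursday is the 25th — 25 April 2041.
25 April 2041 is after 1 April 2041, so that is the next one.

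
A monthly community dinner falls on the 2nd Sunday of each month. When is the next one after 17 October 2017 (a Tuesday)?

12 November 2017

October 2017 starts on a Sunday; its first Sunday is the 1st, so the 2nd Sunday is the 8th — 8 October 2017.
That is not after 17 October 2017, so look at November 2017.
November 2017 starts on a Wednesday; its first Sunday is the 5th, so the 2nd Sunday is the 12th — 12 November 2017.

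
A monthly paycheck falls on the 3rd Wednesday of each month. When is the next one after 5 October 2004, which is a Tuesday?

October 2004 starts on a Friday; its first Wednesday is the 6th, so the 3rd Wednesday is the 20th — 20 October 2004.
20 October 2004 is after 5 October 2004, so that is the next one.

20 October 2004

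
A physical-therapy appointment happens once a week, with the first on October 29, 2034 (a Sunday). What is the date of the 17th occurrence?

The 17th occurrence is 16 intervals after the first: 16 × 7 = 112 days after October 29, 2034.
October has 31 days — 2 days to the end of October leaves 110.
November has 30 days (80 left).
December has 31 days (49 left).
January has 31 days (18 left).
18 days into February → February 18, 2035.

February 18, 2035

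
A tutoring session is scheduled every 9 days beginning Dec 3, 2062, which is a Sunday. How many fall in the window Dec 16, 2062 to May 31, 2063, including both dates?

18

Occurrences land 9·i days after Dec 3, 2062 for i = 0, 1, 2, …
Dec 16, 2062 is 13 days after the start; 13 ÷ 9 = 1 remainder 4; since the remainder is 4, round up to i = 2. First occurrence in the window: #3 on Dec 21, 2062 (2×9 = 18 days in).
May 31, 2063 is 179 days after the start; 179 ÷ 9 = 19 remainder 8. Last occurrence in the window: #20 on May 23, 2063.
Occurrences #3 through #20: 18 in total.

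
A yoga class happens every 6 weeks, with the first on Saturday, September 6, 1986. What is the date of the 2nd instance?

October 18, 1986

The 2nd occurrence is 1 interval after the first: 1 × 42 = 42 days after September 6, 1986.
September has 30 days — 24 days to the end of September leaves 18.
18 days into October → October 18, 1986.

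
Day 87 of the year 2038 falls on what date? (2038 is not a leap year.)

March 28, 2038

January has 31 days (87 − 31 = 56 remain).
February has 28 days (56 − 28 = 28 remain).
28 into March → March 28.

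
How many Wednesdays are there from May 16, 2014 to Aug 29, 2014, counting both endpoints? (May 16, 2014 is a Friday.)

15

May 16, 2014 is a Friday; the first Wednesday on or after it is May 21, 2014 (5 days later).
From May 21, 2014 to Aug 29, 2014: 10 + 30 + 31 + 29 = 100 days (rest of May, Jun, Jul, Aug).
100 ÷ 7 = 14 full weeks with remainder 2, so 14 more Wednesdays after the first → 15.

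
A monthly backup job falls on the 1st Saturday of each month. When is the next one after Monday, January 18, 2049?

January 2049 starts on a Friday, so its 1st Saturday is January 2, 2049 (1 day in).
That is not after January 18, 2049, so look at February 2049.
February 2049 starts on a Monday, so its 1st Saturday is February 6, 2049 (5 days in).

February 6, 2049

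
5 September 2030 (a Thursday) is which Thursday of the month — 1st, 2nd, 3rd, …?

Day 5 falls in week ⌈5/7⌉ of the month.
Days 1–7 hold the 1st Thursday, 8–14 the 2nd, 15–21 the 3rd, 22–28 the 4th, 29–31 the 5th.
5 is in the range for the 1st.

1st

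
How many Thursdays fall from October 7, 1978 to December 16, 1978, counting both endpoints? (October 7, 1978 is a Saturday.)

October 7, 1978 is a Saturday; the first Thursday on or after it is October 12, 1978 (5 days later).
From October 12, 1978 to December 16, 1978: 19 + 30 + 16 = 65 days (rest of October, November, December).
65 ÷ 7 = 9 full weeks with remainder 2, so 9 more Thursdays after the first → 10.

10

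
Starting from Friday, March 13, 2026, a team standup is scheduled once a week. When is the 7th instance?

April 24, 2026

The 7th occurrence is 6 intervals after the first: 6 × 7 = 42 days after March 13, 2026.
March has 31 days — 18 days to the end of March leaves 24.
24 days into April → April 24, 2026.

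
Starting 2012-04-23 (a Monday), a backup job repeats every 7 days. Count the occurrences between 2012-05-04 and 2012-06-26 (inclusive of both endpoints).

8

Occurrences land 7·i days after 2012-04-23 for i = 0, 1, 2, …
2012-05-04 is 11 days after the start; 11 ÷ 7 = 1 remainder 4; since the remainder is 4, round up to i = 2. First occurrence in the window: #3 on 2012-05-07 (2×7 = 14 days in).
2012-06-26 is 64 days after the start; 64 ÷ 7 = 9 remainder 1. Last occurrence in the window: #10 on 2012-06-25.
Occurrences #3 through #10: 8 in total.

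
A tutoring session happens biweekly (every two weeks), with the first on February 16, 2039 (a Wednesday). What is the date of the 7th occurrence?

The 7th occurrence is 6 intervals after the first: 6 × 14 = 84 days after February 16, 2039.
February has 28 days — 12 days to the end of February leaves 72.
March has 31 days (41 left).
April has 30 days (11 left).
11 days into May → May 11, 2039.

May 11, 2039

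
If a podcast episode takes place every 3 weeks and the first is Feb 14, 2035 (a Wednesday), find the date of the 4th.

Apr 18, 2035

The 4th occurrence is 3 intervals after the first: 3 × 21 = 63 days after Feb 14, 2035.
Feb has 28 days — 14 days to the end of Feb leaves 49.
Mar has 31 days (18 left).
18 days into Apr → Apr 18, 2035.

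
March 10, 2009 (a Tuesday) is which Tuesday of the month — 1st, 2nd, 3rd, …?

Day 10 falls in week ⌈10/7⌉ of the month.
Days 1–7 hold the 1st Tuesday, 8–14 the 2nd, 15–21 the 3rd, 22–28 the 4th, 29–31 the 5th.
10 is in the range for the 2nd.

2nd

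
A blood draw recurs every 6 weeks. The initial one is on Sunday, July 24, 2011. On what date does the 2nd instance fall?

September 4, 2011

The 2nd occurrence is 1 interval after the first: 1 × 42 = 42 days after July 24, 2011.
July has 31 days — 7 days to the end of July leaves 35.
August has 31 days (4 left).
4 days into September → September 4, 2011.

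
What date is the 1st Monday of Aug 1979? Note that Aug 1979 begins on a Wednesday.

Aug 6, 1979

Aug 1979 begins on a Wednesday, so the first Monday is Aug 6 (5 days later).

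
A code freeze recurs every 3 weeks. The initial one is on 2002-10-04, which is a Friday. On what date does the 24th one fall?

The 24th occurrence is 23 intervals after the first: 23 × 21 = 483 days after 2002-10-04.
October has 31 days — 27 days to the end of October leaves 456.
From end of October to end of 2002 is 61 days (395 left).
2003 has 365 days (30 left).
30 days into January → 2004-01-30.

2004-01-30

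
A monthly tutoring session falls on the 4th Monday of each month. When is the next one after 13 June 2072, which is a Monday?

27 June 2072

June 2072 starts on a Wednesday; its first Monday is the 6th, so the 4th Monday is the 27th — 27 June 2072.
27 June 2072 is after 13 June 2072, so that is the next one.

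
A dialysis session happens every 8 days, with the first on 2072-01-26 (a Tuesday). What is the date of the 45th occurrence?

2073-01-12

The 45th occurrence is 44 intervals after the first: 44 × 8 = 352 days after 2072-01-26.
January has 31 days — 5 days to the end of January leaves 347.
February has 29 days (318 left).
March has 31 days (287 left).
April has 30 days (257 left).
May has 31 days (226 left).
June has 30 days (196 left).
July has 31 days (165 left).
August has 31 days (134 left).
September has 30 days (104 left).
October has 31 days (73 left).
November has 30 days (43 left).
December has 31 days (12 left).
12 days into January → 2073-01-12.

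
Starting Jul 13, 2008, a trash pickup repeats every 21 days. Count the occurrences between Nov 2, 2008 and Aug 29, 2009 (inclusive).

14

Occurrences land 21·i days after Jul 13, 2008 for i = 0, 1, 2, …
Nov 2, 2008 is 112 days after the start; 112 ÷ 21 = 5 remainder 7; since the remainder is 7, round up to i = 6. First occurrence in the window: #7 on Nov 16, 2008 (6×21 = 126 days in).
Aug 29, 2009 is 412 days after the start; 412 ÷ 21 = 19 remainder 13. Last occurrence in the window: #20 on Aug 16, 2009.
Occurrences #7 through #20: 14 in total.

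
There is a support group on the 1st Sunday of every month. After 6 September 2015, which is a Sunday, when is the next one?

September 2015 starts on a Tuesday, so its 1st Sunday is 6 September 2015 (5 days in).
That is not after 6 September 2015, so look at October 2015.
October 2015 starts on a Thursday, so its 1st Sunday is 4 October 2015 (3 days in).

4 October 2015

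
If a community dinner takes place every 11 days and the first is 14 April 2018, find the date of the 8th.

The 8th occurrence is 7 intervals after the first: 7 × 11 = 77 days after 14 April 2018.
April has 30 days — 16 days to the end of April leaves 61.
May has 31 days (30 left).
30 days into June → 30 June 2018.

30 June 2018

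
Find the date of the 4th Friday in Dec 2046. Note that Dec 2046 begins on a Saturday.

Dec 28, 2046

Dec 2046 begins on a Saturday, so the first Friday is Dec 7 (6 days later).
The 4th Friday is 3 weeks later: 7 + 21 = 28.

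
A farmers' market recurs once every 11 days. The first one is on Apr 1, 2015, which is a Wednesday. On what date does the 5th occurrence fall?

The 5th occurrence is 4 intervals after the first: 4 × 11 = 44 days after Apr 1, 2015.
Apr has 30 days — 29 days to the end of Apr leaves 15.
15 days into May → May 15, 2015.

May 15, 2015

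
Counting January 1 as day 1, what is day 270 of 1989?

January has 31 days (270 − 31 = 239 remain).
February has 28 days (239 − 28 = 211 remain).
March has 31 days (211 − 31 = 180 remain).
April has 30 days (180 − 30 = 150 remain).
May has 31 days (150 − 31 = 119 remain).
June has 30 days (119 − 30 = 89 remain).
July has 31 days (89 − 31 = 58 remain).
August has 31 days (58 − 31 = 27 remain).
27 into September → September 27.

September 27, 1989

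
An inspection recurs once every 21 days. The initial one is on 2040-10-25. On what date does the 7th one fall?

The 7th occurrence is 6 intervals after the first: 6 × 21 = 126 days after 2040-10-25.
October has 31 days — 6 days to the end of October leaves 120.
November has 30 days (90 left).
December has 31 days (59 left).
January has 31 days (28 left).
28 days into February → 2041-02-28.

2041-02-28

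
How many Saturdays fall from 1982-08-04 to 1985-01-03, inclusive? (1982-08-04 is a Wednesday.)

1982-08-04 is a Wednesday; the first Saturday on or after it is 1982-08-07 (3 days later).
From 1982-08-07 to 1985-01-03: 146 + 365 + 366 + 3 = 880 days (rest of 1982, 1983, 1984, to 1985-01-03 in 1985).
880 ÷ 7 = 125 full weeks with remainder 5, so 125 more Saturdays after the first → 126.

126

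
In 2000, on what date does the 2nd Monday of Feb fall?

Feb 14, 2000

The first Monday of Feb 2000 is Feb 7.
The 2nd Monday is 1 weeks later: 7 + 7 = 14.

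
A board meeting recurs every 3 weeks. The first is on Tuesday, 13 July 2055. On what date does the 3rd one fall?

24 August 2055

The 3rd occurrence is 2 intervals after the first: 2 × 21 = 42 days after 13 July 2055.
July has 31 days — 18 days to the end of July leaves 24.
24 days into August → 24 August 2055.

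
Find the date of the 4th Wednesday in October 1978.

1978-10-25

October 1978 begins on a Sunday, so the first Wednesday is October 4 (3 days later).
The 4th Wednesday is 3 weeks later: 4 + 21 = 25.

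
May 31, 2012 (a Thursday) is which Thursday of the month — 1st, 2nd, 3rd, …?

Day 31 falls in week ⌈31/7⌉ of the month.
Days 1–7 hold the 1st Thursday, 8–14 the 2nd, 15–21 the 3rd, 22–28 the 4th, 29–31 the 5th.
31 is in the range for the 5th.

5th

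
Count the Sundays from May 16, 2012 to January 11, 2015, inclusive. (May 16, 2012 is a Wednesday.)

May 16, 2012 is a Wednesday; the first Sunday on or after it is May 20, 2012 (4 days later).
From May 20, 2012 to January 11, 2015: 225 + 365 + 365 + 11 = 966 days (rest of 2012, 2013, 2014, to January 11, 2015 in 2015).
966 ÷ 7 = 138 full weeks with remainder 0, so 138 more Sundays after the first → 139.

139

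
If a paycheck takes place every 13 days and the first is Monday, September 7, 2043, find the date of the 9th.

December 20, 2043

The 9th occurrence is 8 intervals after the first: 8 × 13 = 104 days after September 7, 2043.
September has 30 days — 23 days to the end of September leaves 81.
October has 31 days (50 left).
November has 30 days (20 left).
20 days into December → December 20, 2043.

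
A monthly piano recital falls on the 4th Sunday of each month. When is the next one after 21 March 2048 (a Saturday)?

22 March 2048

March 2048 starts on a Sunday; its first Sunday is the 1st, so the 4th Sunday is the 22nd — 22 March 2048.
22 March 2048 is after 21 March 2048, so that is the next one.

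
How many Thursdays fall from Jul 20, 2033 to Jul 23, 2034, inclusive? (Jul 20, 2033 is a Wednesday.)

53

Jul 20, 2033 is a Wednesday; the first Thursday on or after it is Jul 21, 2033 (1 day later).
From Jul 21, 2033 to Jul 23, 2034: 163 + 204 = 367 days (rest of 2033, to Jul 23, 2034 in 2034).
367 ÷ 7 = 52 full weeks with remainder 3, so 52 more Thursdays after the first → 53.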